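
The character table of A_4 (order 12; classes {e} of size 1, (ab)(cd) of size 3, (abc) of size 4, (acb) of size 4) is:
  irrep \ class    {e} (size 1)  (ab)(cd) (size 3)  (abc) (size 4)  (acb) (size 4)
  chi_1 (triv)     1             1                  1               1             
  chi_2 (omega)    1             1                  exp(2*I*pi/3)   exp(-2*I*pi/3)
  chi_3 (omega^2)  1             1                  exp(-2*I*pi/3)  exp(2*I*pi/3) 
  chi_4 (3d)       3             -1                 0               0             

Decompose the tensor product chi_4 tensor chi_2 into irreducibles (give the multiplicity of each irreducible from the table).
chi_4 tensor chi_2 = chi_4 (all other irreducibles have multiplicity 0).

Justification: The character of a tensor product is the pointwise product (chi_4 * chi_2)(C) = chi_4(C) * chi_2(C):
  {e}: (3)*(1), (ab)(cd): (-1)*(1), (abc): (0)*(exp(2*I*pi/3)), (acb): (0)*(exp(-2*I*pi/3))
so (chi_4 * chi_2) takes values
  {e} -> 3, (ab)(cd) -> -1, (abc) -> 0, (acb) -> 0.
Now take the inner product of this character with each irreducible chi from the table, <chi_4*chi_2, chi> = (1/12) sum_C |C| (chi_4*chi_2)(C) conj(chi(C)):
  <chi_4*chi_2, chi_1> = (1/12)[1*(3)*conj(1) + 3*(-1)*conj(1) + 4*(0)*conj(1) + 4*(0)*conj(1)]
      = (1/12)[(3) + (-3) + (0) + (0)] = 0/12 = 0
  <chi_4*chi_2, chi_2> = (1/12)[1*(3)*conj(1) + 3*(-1)*conj(1) + 4*(0)*conj(exp(2*I*pi/3)) + 4*(0)*conj(exp(-2*I*pi/3))]
      = (1/12)[(3) + (-3) + (0) + (0)] = 0/12 = 0
  <chi_4*chi_2, chi_3> = (1/12)[1*(3)*conj(1) + 3*(-1)*conj(1) + 4*(0)*conj(exp(-2*I*pi/3)) + 4*(0)*conj(exp(2*I*pi/3))]
      = (1/12)[(3) + (-3) + (0) + (0)] = 0/12 = 0
  <chi_4*chi_2, chi_4> = (1/12)[1*(3)*conj(3) + 3*(-1)*conj(-1) + 4*(0)*conj(0) + 4*(0)*conj(0)]
      = (1/12)[(9) + (3) + (0) + (0)] = 12/12 = 1
(Exp terms are combined using exp(i*s)*conj(exp(i*t)) = exp(i*(s-t)), and sums of them are collapsed using the identity that for every m > 1 the m distinct m-th roots of unity sum to 0, e.g. 1 + exp(2*I*pi/3) + exp(-2*I*pi/3) = 0.)
Hence the multiplicities are chi_4: 1. Dimension check: dim(chi_4)*dim(chi_2) = 3*1 = 3 and sum (mult * dim) = 1*3 = 3.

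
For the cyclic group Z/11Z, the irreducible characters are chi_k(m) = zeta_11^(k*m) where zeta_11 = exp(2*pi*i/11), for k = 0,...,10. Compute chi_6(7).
chi_6(7) = zeta_11^42 = exp(-4*I*pi/11)

Derivation: chi_6(7) = zeta_11^(6*7) = zeta_11^42. Since zeta_11^11 = 1, this equals zeta_11^9 = exp(2*pi*i*9/11) = exp(-4*I*pi/11).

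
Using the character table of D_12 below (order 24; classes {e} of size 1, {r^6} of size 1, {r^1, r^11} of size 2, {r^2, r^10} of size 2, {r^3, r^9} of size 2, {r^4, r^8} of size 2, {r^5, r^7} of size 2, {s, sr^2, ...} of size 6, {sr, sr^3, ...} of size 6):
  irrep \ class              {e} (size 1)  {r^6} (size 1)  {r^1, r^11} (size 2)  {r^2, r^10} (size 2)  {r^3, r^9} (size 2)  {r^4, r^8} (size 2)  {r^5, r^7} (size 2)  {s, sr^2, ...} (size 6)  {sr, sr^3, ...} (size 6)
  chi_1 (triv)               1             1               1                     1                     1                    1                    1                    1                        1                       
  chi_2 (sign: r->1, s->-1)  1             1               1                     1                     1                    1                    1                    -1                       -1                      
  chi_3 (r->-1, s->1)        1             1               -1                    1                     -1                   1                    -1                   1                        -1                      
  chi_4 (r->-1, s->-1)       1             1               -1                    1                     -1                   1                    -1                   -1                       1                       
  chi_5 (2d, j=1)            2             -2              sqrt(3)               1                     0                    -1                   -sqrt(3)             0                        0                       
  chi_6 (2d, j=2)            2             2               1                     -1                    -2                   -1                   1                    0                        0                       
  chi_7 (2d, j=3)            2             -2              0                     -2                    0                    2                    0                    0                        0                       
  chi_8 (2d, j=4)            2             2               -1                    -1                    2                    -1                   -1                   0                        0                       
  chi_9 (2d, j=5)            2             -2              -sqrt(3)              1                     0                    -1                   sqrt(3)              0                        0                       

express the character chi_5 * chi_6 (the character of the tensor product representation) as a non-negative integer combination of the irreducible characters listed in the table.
chi_5 tensor chi_6 = chi_5 + chi_7 (all other irreducibles have multiplicity 0).

Argument: The character of a tensor product is the pointwise product (chi_5 * chi_6)(C) = chi_5(C) * chi_6(C):
  {e}: (2)*(2), {r^6}: (-2)*(2), {r^1, r^11}: (sqrt(3))*(1), {r^2, r^10}: (1)*(-1), {r^3, r^9}: (0)*(-2), {r^4, r^8}: (-1)*(-1), {r^5, r^7}: (-sqrt(3))*(1), {s, sr^2, ...}: (0)*(0), {sr, sr^3, ...}: (0)*(0)
so (chi_5 * chi_6) takes values
  {e} -> 4, {r^6} -> -4, {r^1, r^11} -> sqrt(3), {r^2, r^10} -> -1, {r^3, r^9} -> 0, {r^4, r^8} -> 1, {r^5, r^7} -> -sqrt(3), {s, sr^2, ...} -> 0, {sr, sr^3, ...} -> 0.
Now take the inner product of this character with each irreducible chi from the table, <chi_5*chi_6, chi> = (1/24) sum_C |C| (chi_5*chi_6)(C) conj(chi(C)):
  <chi_5*chi_6, chi_1> = (1/24)[1*(4)*conj(1) + 1*(-4)*conj(1) + 2*(sqrt(3))*conj(1) + 2*(-1)*conj(1) + 2*(0)*conj(1) + 2*(1)*conj(1) + 2*(-sqrt(3))*conj(1) + 6*(0)*conj(1) + 6*(0)*conj(1)]
      = (1/24)[(4) + (-4) + (2*sqrt(3)) + (-2) + (0) + (2) + (-2*sqrt(3)) + (0) + (0)] = 0/24 = 0
  <chi_5*chi_6, chi_2> = (1/24)[1*(4)*conj(1) + 1*(-4)*conj(1) + 2*(sqrt(3))*conj(1) + 2*(-1)*conj(1) + 2*(0)*conj(1) + 2*(1)*conj(1) + 2*(-sqrt(3))*conj(1) + 6*(0)*conj(-1) + 6*(0)*conj(-1)]
      = (1/24)[(4) + (-4) + (2*sqrt(3)) + (-2) + (0) + (2) + (-2*sqrt(3)) + (0) + (0)] = 0/24 = 0
  <chi_5*chi_6, chi_3> = (1/24)[1*(4)*conj(1) + 1*(-4)*conj(1) + 2*(sqrt(3))*conj(-1) + 2*(-1)*conj(1) + 2*(0)*conj(-1) + 2*(1)*conj(1) + 2*(-sqrt(3))*conj(-1) + 6*(0)*conj(1) + 6*(0)*conj(-1)]
      = (1/24)[(4) + (-4) + (-2*sqrt(3)) + (-2) + (0) + (2) + (2*sqrt(3)) + (0) + (0)] = 0/24 = 0
  <chi_5*chi_6, chi_4> = (1/24)[1*(4)*conj(1) + 1*(-4)*conj(1) + 2*(sqrt(3))*conj(-1) + 2*(-1)*conj(1) + 2*(0)*conj(-1) + 2*(1)*conj(1) + 2*(-sqrt(3))*conj(-1) + 6*(0)*conj(-1) + 6*(0)*conj(1)]
      = (1/24)[(4) + (-4) + (-2*sqrt(3)) + (-2) + (0) + (2) + (2*sqrt(3)) + (0) + (0)] = 0/24 = 0
  <chi_5*chi_6, chi_5> = (1/24)[1*(4)*conj(2) + 1*(-4)*conj(-2) + 2*(sqrt(3))*conj(sqrt(3)) + 2*(-1)*conj(1) + 2*(0)*conj(0) + 2*(1)*conj(-1) + 2*(-sqrt(3))*conj(-sqrt(3)) + 6*(0)*conj(0) + 6*(0)*conj(0)]
      = (1/24)[(8) + (8) + (6) + (-2) + (0) + (-2) + (6) + (0) + (0)] = 24/24 = 1
  <chi_5*chi_6, chi_6> = (1/24)[1*(4)*conj(2) + 1*(-4)*conj(2) + 2*(sqrt(3))*conj(1) + 2*(-1)*conj(-1) + 2*(0)*conj(-2) + 2*(1)*conj(-1) + 2*(-sqrt(3))*conj(1) + 6*(0)*conj(0) + 6*(0)*conj(0)]
      = (1/24)[(8) + (-8) + (2*sqrt(3)) + (2) + (0) + (-2) + (-2*sqrt(3)) + (0) + (0)] = 0/24 = 0
  <chi_5*chi_6, chi_7> = (1/24)[1*(4)*conj(2) + 1*(-4)*conj(-2) + 2*(sqrt(3))*conj(0) + 2*(-1)*conj(-2) + 2*(0)*conj(0) + 2*(1)*conj(2) + 2*(-sqrt(3))*conj(0) + 6*(0)*conj(0) + 6*(0)*conj(0)]
      = (1/24)[(8) + (8) + (0) + (4) + (0) + (4) + (0) + (0) + (0)] = 24/24 = 1
  <chi_5*chi_6, chi_8> = (1/24)[1*(4)*conj(2) + 1*(-4)*conj(2) + 2*(sqrt(3))*conj(-1) + 2*(-1)*conj(-1) + 2*(0)*conj(2) + 2*(1)*conj(-1) + 2*(-sqrt(3))*conj(-1) + 6*(0)*conj(0) + 6*(0)*conj(0)]
      = (1/24)[(8) + (-8) + (-2*sqrt(3)) + (2) + (0) + (-2) + (2*sqrt(3)) + (0) + (0)] = 0/24 = 0
  <chi_5*chi_6, chi_9> = (1/24)[1*(4)*conj(2) + 1*(-4)*conj(-2) + 2*(sqrt(3))*conj(-sqrt(3)) + 2*(-1)*conj(1) + 2*(0)*conj(0) + 2*(1)*conj(-1) + 2*(-sqrt(3))*conj(sqrt(3)) + 6*(0)*conj(0) + 6*(0)*conj(0)]
      = (1/24)[(8) + (8) + (-6) + (-2) + (0) + (-2) + (-6) + (0) + (0)] = 0/24 = 0
Hence the multiplicities are chi_5: 1, chi_7: 1. Dimension check: dim(chi_5)*dim(chi_6) = 2*2 = 4 and sum (mult * dim) = 1*2 + 1*2 = 4.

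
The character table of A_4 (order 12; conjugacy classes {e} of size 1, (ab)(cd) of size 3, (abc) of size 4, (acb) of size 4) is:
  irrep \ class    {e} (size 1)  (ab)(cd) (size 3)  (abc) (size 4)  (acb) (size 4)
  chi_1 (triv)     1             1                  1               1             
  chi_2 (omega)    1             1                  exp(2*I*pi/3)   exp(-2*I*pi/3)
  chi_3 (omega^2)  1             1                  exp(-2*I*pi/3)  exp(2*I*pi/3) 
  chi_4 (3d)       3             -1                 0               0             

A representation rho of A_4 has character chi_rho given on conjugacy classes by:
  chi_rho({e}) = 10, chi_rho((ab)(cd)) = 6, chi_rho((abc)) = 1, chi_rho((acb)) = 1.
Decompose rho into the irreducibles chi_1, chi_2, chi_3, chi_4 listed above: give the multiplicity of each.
Multiplicities: chi_1: 3, chi_2: 2, chi_3: 2, chi_4: 1.

Proof sketch: Use <chi_rho, chi> = (1/|G|) sum_C |C| * chi_rho(C) * conj(chi(C)) with |G| = 12 for each irreducible chi in the table:
  <chi_rho, chi_1> = (1/12)[1*(10)*conj(1) + 3*(6)*conj(1) + 4*(1)*conj(1) + 4*(1)*conj(1)]
      = (1/12)[(10) + (18) + (4) + (4)] = 36/12 = 3
  <chi_rho, chi_2> = (1/12)[1*(10)*conj(1) + 3*(6)*conj(1) + 4*(1)*conj(exp(2*I*pi/3)) + 4*(1)*conj(exp(-2*I*pi/3))]
      = (1/12)[(10) + (18) + (8 + 12*exp(-2*I*pi/3) + 8*exp(2*I*pi/3)) + (8 + 8*exp(-2*I*pi/3) + 12*exp(2*I*pi/3))] = 24/12 = 2
  <chi_rho, chi_3> = (1/12)[1*(10)*conj(1) + 3*(6)*conj(1) + 4*(1)*conj(exp(-2*I*pi/3)) + 4*(1)*conj(exp(2*I*pi/3))]
      = (1/12)[(10) + (18) + (8 + 8*exp(-2*I*pi/3) + 12*exp(2*I*pi/3)) + (8 + 12*exp(-2*I*pi/3) + 8*exp(2*I*pi/3))] = 24/12 = 2
  <chi_rho, chi_4> = (1/12)[1*(10)*conj(3) + 3*(6)*conj(-1) + 4*(1)*conj(0) + 4*(1)*conj(0)]
      = (1/12)[(30) + (-18) + (0) + (0)] = 12/12 = 1
(Exp terms are combined using exp(i*s)*conj(exp(i*t)) = exp(i*(s-t)), and sums of them are collapsed using the identity that for every m > 1 the m distinct m-th roots of unity sum to 0, e.g. 1 + exp(2*I*pi/3) + exp(-2*I*pi/3) = 0.)
Dimension check: dim(rho) = sum (mult * dim) = 3*1 + 2*1 + 2*1 + 1*3 = 10 = chi_rho(e) = 10.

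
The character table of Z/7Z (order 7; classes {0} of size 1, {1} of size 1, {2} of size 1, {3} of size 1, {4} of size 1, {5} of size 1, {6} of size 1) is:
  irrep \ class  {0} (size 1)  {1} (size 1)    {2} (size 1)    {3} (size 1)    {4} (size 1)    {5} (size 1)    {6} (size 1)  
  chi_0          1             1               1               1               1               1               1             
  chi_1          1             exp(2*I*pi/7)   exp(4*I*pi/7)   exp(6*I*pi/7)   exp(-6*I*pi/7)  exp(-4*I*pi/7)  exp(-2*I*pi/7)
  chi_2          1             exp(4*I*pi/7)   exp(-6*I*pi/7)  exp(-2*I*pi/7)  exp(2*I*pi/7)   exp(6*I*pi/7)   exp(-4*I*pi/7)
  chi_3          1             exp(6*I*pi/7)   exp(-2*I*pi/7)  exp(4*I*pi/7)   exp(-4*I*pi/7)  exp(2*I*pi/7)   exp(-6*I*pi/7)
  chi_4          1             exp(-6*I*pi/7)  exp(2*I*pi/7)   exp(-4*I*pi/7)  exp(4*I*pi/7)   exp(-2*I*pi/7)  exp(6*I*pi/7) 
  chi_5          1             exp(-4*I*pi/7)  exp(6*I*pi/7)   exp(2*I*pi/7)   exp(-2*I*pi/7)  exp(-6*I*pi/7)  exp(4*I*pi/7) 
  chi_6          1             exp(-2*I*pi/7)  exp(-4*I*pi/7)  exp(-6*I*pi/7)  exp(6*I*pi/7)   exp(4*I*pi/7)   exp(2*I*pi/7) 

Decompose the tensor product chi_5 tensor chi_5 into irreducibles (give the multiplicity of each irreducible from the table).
chi_5 tensor chi_5 = chi_3 (all other irreducibles have multiplicity 0).

Derivation: The character of a tensor product is the pointwise product (chi_5 * chi_5)(C) = chi_5(C) * chi_5(C):
  {0}: (1)*(1), {1}: (exp(-4*I*pi/7))*(exp(-4*I*pi/7)), {2}: (exp(6*I*pi/7))*(exp(6*I*pi/7)), {3}: (exp(2*I*pi/7))*(exp(2*I*pi/7)), {4}: (exp(-2*I*pi/7))*(exp(-2*I*pi/7)), {5}: (exp(-6*I*pi/7))*(exp(-6*I*pi/7)), {6}: (exp(4*I*pi/7))*(exp(4*I*pi/7))
so (chi_5 * chi_5) takes values
  {0} -> 1, {1} -> exp(6*I*pi/7), {2} -> exp(-2*I*pi/7), {3} -> exp(4*I*pi/7), {4} -> exp(-4*I*pi/7), {5} -> exp(2*I*pi/7), {6} -> exp(-6*I*pi/7).
Now take the inner product of this character with each irreducible chi from the table, <chi_5*chi_5, chi> = (1/7) sum_C |C| (chi_5*chi_5)(C) conj(chi(C)):
  <chi_5*chi_5, chi_0> = (1/7)[1*(1)*conj(1) + 1*(exp(6*I*pi/7))*conj(1) + 1*(exp(-2*I*pi/7))*conj(1) + 1*(exp(4*I*pi/7))*conj(1) + 1*(exp(-4*I*pi/7))*conj(1) + 1*(exp(2*I*pi/7))*conj(1) + 1*(exp(-6*I*pi/7))*conj(1)]
      = (1/7)[(1) + (exp(6*I*pi/7)) + (exp(-2*I*pi/7)) + (exp(4*I*pi/7)) + (exp(-4*I*pi/7)) + (exp(2*I*pi/7)) + (exp(-6*I*pi/7))] = 0/7 = 0
  <chi_5*chi_5, chi_1> = (1/7)[1*(1)*conj(1) + 1*(exp(6*I*pi/7))*conj(exp(2*I*pi/7)) + 1*(exp(-2*I*pi/7))*conj(exp(4*I*pi/7)) + 1*(exp(4*I*pi/7))*conj(exp(6*I*pi/7)) + 1*(exp(-4*I*pi/7))*conj(exp(-6*I*pi/7)) + 1*(exp(2*I*pi/7))*conj(exp(-4*I*pi/7)) + 1*(exp(-6*I*pi/7))*conj(exp(-2*I*pi/7))]
      = (1/7)[(1) + (exp(4*I*pi/7)) + (exp(-6*I*pi/7)) + (exp(-2*I*pi/7)) + (exp(2*I*pi/7)) + (exp(6*I*pi/7)) + (exp(-4*I*pi/7))] = 0/7 = 0
  <chi_5*chi_5, chi_2> = (1/7)[1*(1)*conj(1) + 1*(exp(6*I*pi/7))*conj(exp(4*I*pi/7)) + 1*(exp(-2*I*pi/7))*conj(exp(-6*I*pi/7)) + 1*(exp(4*I*pi/7))*conj(exp(-2*I*pi/7)) + 1*(exp(-4*I*pi/7))*conj(exp(2*I*pi/7)) + 1*(exp(2*I*pi/7))*conj(exp(6*I*pi/7)) + 1*(exp(-6*I*pi/7))*conj(exp(-4*I*pi/7))]
      = (1/7)[(1) + (exp(2*I*pi/7)) + (exp(4*I*pi/7)) + (exp(6*I*pi/7)) + (exp(-6*I*pi/7)) + (exp(-4*I*pi/7)) + (exp(-2*I*pi/7))] = 0/7 = 0
  <chi_5*chi_5, chi_3> = (1/7)[1*(1)*conj(1) + 1*(exp(6*I*pi/7))*conj(exp(6*I*pi/7)) + 1*(exp(-2*I*pi/7))*conj(exp(-2*I*pi/7)) + 1*(exp(4*I*pi/7))*conj(exp(4*I*pi/7)) + 1*(exp(-4*I*pi/7))*conj(exp(-4*I*pi/7)) + 1*(exp(2*I*pi/7))*conj(exp(2*I*pi/7)) + 1*(exp(-6*I*pi/7))*conj(exp(-6*I*pi/7))]
      = (1/7)[(1) + (1) + (1) + (1) + (1) + (1) + (1)] = 7/7 = 1
  <chi_5*chi_5, chi_4> = (1/7)[1*(1)*conj(1) + 1*(exp(6*I*pi/7))*conj(exp(-6*I*pi/7)) + 1*(exp(-2*I*pi/7))*conj(exp(2*I*pi/7)) + 1*(exp(4*I*pi/7))*conj(exp(-4*I*pi/7)) + 1*(exp(-4*I*pi/7))*conj(exp(4*I*pi/7)) + 1*(exp(2*I*pi/7))*conj(exp(-2*I*pi/7)) + 1*(exp(-6*I*pi/7))*conj(exp(6*I*pi/7))]
      = (1/7)[(1) + (exp(-2*I*pi/7)) + (exp(-4*I*pi/7)) + (exp(-6*I*pi/7)) + (exp(6*I*pi/7)) + (exp(4*I*pi/7)) + (exp(2*I*pi/7))] = 0/7 = 0
  <chi_5*chi_5, chi_5> = (1/7)[1*(1)*conj(1) + 1*(exp(6*I*pi/7))*conj(exp(-4*I*pi/7)) + 1*(exp(-2*I*pi/7))*conj(exp(6*I*pi/7)) + 1*(exp(4*I*pi/7))*conj(exp(2*I*pi/7)) + 1*(exp(-4*I*pi/7))*conj(exp(-2*I*pi/7)) + 1*(exp(2*I*pi/7))*conj(exp(-6*I*pi/7)) + 1*(exp(-6*I*pi/7))*conj(exp(4*I*pi/7))]
      = (1/7)[(1) + (exp(-4*I*pi/7)) + (exp(6*I*pi/7)) + (exp(2*I*pi/7)) + (exp(-2*I*pi/7)) + (exp(-6*I*pi/7)) + (exp(4*I*pi/7))] = 0/7 = 0
  <chi_5*chi_5, chi_6> = (1/7)[1*(1)*conj(1) + 1*(exp(6*I*pi/7))*conj(exp(-2*I*pi/7)) + 1*(exp(-2*I*pi/7))*conj(exp(-4*I*pi/7)) + 1*(exp(4*I*pi/7))*conj(exp(-6*I*pi/7)) + 1*(exp(-4*I*pi/7))*conj(exp(6*I*pi/7)) + 1*(exp(2*I*pi/7))*conj(exp(4*I*pi/7)) + 1*(exp(-6*I*pi/7))*conj(exp(2*I*pi/7))]
      = (1/7)[(1) + (exp(-6*I*pi/7)) + (exp(2*I*pi/7)) + (exp(-4*I*pi/7)) + (exp(4*I*pi/7)) + (exp(-2*I*pi/7)) + (exp(6*I*pi/7))] = 0/7 = 0
(Exp terms are combined using exp(i*s)*conj(exp(i*t)) = exp(i*(s-t)), and sums of them are collapsed using the identity that for every m > 1 the m distinct m-th roots of unity sum to 0, e.g. 1 + exp(2*I*pi/3) + exp(-2*I*pi/3) = 0.)
Hence the multiplicities are chi_3: 1. Dimension check: dim(chi_5)*dim(chi_5) = 1*1 = 1 and sum (mult * dim) = 1*1 = 1.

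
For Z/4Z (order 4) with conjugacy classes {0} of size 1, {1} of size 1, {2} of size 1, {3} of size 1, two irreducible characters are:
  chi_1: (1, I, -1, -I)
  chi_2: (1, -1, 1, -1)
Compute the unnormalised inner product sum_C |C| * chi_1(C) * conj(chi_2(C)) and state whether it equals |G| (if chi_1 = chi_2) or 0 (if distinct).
Sum = 0; so <chi_1, chi_2> = 0 (distinct irreducibles are orthogonal).

Why: Compute term by term over conjugacy classes (|C| * chi_1(C) * conj(chi_2(C))):
  1*(1)*conj(1) + 1*(I)*conj(-1) + 1*(-1)*conj(1) + 1*(-I)*conj(-1)
  = (1) + (-I) + (-1) + (I)
  = 0.
(Exp terms are combined using exp(i*s)*conj(exp(i*t)) = exp(i*(s-t)), and sums of them are collapsed using the identity that for every m > 1 the m distinct m-th roots of unity sum to 0, e.g. 1 + exp(2*I*pi/3) + exp(-2*I*pi/3) = 0.)
Dividing by |G| = 4 gives 0/4 = 0, matching the row-orthogonality relation <chi_1, chi_2> = [chi_1 = chi_2].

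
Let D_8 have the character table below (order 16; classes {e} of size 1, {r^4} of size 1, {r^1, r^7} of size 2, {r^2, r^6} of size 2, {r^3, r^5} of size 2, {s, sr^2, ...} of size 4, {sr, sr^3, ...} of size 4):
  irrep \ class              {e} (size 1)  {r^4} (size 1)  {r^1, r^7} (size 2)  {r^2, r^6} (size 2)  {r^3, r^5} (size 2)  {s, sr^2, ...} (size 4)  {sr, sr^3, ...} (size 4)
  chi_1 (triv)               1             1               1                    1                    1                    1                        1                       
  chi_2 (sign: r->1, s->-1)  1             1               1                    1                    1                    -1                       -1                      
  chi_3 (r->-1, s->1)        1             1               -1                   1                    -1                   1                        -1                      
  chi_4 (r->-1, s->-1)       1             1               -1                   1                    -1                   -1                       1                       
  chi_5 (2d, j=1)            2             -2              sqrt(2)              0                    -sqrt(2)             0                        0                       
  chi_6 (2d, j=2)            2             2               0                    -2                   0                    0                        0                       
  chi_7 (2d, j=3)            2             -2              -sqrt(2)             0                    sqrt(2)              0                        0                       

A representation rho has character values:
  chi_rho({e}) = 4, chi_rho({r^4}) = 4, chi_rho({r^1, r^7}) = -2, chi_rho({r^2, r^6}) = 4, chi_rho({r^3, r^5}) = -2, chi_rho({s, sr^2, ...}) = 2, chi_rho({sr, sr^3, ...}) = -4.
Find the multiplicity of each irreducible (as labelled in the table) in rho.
Multiplicities: chi_1: 0, chi_2: 1, chi_3: 3, chi_4: 0, chi_5: 0, chi_6: 0, chi_7: 0.

Argument: Use <chi_rho, chi> = (1/|G|) sum_C |C| * chi_rho(C) * conj(chi(C)) with |G| = 16 for each irreducible chi in the table:
  <chi_rho, chi_1> = (1/16)[1*(4)*conj(1) + 1*(4)*conj(1) + 2*(-2)*conj(1) + 2*(4)*conj(1) + 2*(-2)*conj(1) + 4*(2)*conj(1) + 4*(-4)*conj(1)]
      = (1/16)[(4) + (4) + (-4) + (8) + (-4) + (8) + (-16)] = 0/16 = 0
  <chi_rho, chi_2> = (1/16)[1*(4)*conj(1) + 1*(4)*conj(1) + 2*(-2)*conj(1) + 2*(4)*conj(1) + 2*(-2)*conj(1) + 4*(2)*conj(-1) + 4*(-4)*conj(-1)]
      = (1/16)[(4) + (4) + (-4) + (8) + (-4) + (-8) + (16)] = 16/16 = 1
  <chi_rho, chi_3> = (1/16)[1*(4)*conj(1) + 1*(4)*conj(1) + 2*(-2)*conj(-1) + 2*(4)*conj(1) + 2*(-2)*conj(-1) + 4*(2)*conj(1) + 4*(-4)*conj(-1)]
      = (1/16)[(4) + (4) + (4) + (8) + (4) + (8) + (16)] = 48/16 = 3
  <chi_rho, chi_4> = (1/16)[1*(4)*conj(1) + 1*(4)*conj(1) + 2*(-2)*conj(-1) + 2*(4)*conj(1) + 2*(-2)*conj(-1) + 4*(2)*conj(-1) + 4*(-4)*conj(1)]
      = (1/16)[(4) + (4) + (4) + (8) + (4) + (-8) + (-16)] = 0/16 = 0
  <chi_rho, chi_5> = (1/16)[1*(4)*conj(2) + 1*(4)*conj(-2) + 2*(-2)*conj(sqrt(2)) + 2*(4)*conj(0) + 2*(-2)*conj(-sqrt(2)) + 4*(2)*conj(0) + 4*(-4)*conj(0)]
      = (1/16)[(8) + (-8) + (-4*sqrt(2)) + (0) + (4*sqrt(2)) + (0) + (0)] = 0/16 = 0
  <chi_rho, chi_6> = (1/16)[1*(4)*conj(2) + 1*(4)*conj(2) + 2*(-2)*conj(0) + 2*(4)*conj(-2) + 2*(-2)*conj(0) + 4*(2)*conj(0) + 4*(-4)*conj(0)]
      = (1/16)[(8) + (8) + (0) + (-16) + (0) + (0) + (0)] = 0/16 = 0
  <chi_rho, chi_7> = (1/16)[1*(4)*conj(2) + 1*(4)*conj(-2) + 2*(-2)*conj(-sqrt(2)) + 2*(4)*conj(0) + 2*(-2)*conj(sqrt(2)) + 4*(2)*conj(0) + 4*(-4)*conj(0)]
      = (1/16)[(8) + (-8) + (4*sqrt(2)) + (0) + (-4*sqrt(2)) + (0) + (0)] = 0/16 = 0
Dimension check: dim(rho) = sum (mult * dim) = 0*1 + 1*1 + 3*1 + 0*1 + 0*2 + 0*2 + 0*2 = 4 = chi_rho(e) = 4.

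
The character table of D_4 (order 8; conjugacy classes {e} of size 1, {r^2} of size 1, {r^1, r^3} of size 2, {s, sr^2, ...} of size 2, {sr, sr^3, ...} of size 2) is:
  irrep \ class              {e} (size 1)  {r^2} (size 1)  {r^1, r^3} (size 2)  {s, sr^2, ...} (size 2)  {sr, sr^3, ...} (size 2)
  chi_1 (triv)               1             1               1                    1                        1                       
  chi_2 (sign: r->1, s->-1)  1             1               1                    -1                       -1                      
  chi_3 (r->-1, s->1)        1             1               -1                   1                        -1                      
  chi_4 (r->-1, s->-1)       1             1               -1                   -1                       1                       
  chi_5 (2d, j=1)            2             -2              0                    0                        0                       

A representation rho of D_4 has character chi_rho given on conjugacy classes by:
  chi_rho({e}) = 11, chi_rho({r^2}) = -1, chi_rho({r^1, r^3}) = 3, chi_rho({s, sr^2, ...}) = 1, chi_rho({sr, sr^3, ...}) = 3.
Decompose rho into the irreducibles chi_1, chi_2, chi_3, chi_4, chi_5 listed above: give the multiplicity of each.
Multiplicities: chi_1: 3, chi_2: 1, chi_3: 0, chi_4: 1, chi_5: 3.

Derivation: Use <chi_rho, chi> = (1/|G|) sum_C |C| * chi_rho(C) * conj(chi(C)) with |G| = 8 for each irreducible chi in the table:
  <chi_rho, chi_1> = (1/8)[1*(11)*conj(1) + 1*(-1)*conj(1) + 2*(3)*conj(1) + 2*(1)*conj(1) + 2*(3)*conj(1)]
      = (1/8)[(11) + (-1) + (6) + (2) + (6)] = 24/8 = 3
  <chi_rho, chi_2> = (1/8)[1*(11)*conj(1) + 1*(-1)*conj(1) + 2*(3)*conj(1) + 2*(1)*conj(-1) + 2*(3)*conj(-1)]
      = (1/8)[(11) + (-1) + (6) + (-2) + (-6)] = 8/8 = 1
  <chi_rho, chi_3> = (1/8)[1*(11)*conj(1) + 1*(-1)*conj(1) + 2*(3)*conj(-1) + 2*(1)*conj(1) + 2*(3)*conj(-1)]
      = (1/8)[(11) + (-1) + (-6) + (2) + (-6)] = 0/8 = 0
  <chi_rho, chi_4> = (1/8)[1*(11)*conj(1) + 1*(-1)*conj(1) + 2*(3)*conj(-1) + 2*(1)*conj(-1) + 2*(3)*conj(1)]
      = (1/8)[(11) + (-1) + (-6) + (-2) + (6)] = 8/8 = 1
  <chi_rho, chi_5> = (1/8)[1*(11)*conj(2) + 1*(-1)*conj(-2) + 2*(3)*conj(0) + 2*(1)*conj(0) + 2*(3)*conj(0)]
      = (1/8)[(22) + (2) + (0) + (0) + (0)] = 24/8 = 3
Dimension check: dim(rho) = sum (mult * dim) = 3*1 + 1*1 + 0*1 + 1*1 + 3*2 = 11 = chi_rho(e) = 11.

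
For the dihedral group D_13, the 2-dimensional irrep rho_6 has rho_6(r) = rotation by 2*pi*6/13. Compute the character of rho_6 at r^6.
chi_{rho_6}(r^6) = 2*cos(2*pi*6*6/13) = 2*cos(6*pi/13)

Proof sketch: rho_6(r^6) is rotation by angle 2*pi*6*6/13, whose trace is 2*cos(2*pi*6*6/13) = 2*cos(6*pi/13).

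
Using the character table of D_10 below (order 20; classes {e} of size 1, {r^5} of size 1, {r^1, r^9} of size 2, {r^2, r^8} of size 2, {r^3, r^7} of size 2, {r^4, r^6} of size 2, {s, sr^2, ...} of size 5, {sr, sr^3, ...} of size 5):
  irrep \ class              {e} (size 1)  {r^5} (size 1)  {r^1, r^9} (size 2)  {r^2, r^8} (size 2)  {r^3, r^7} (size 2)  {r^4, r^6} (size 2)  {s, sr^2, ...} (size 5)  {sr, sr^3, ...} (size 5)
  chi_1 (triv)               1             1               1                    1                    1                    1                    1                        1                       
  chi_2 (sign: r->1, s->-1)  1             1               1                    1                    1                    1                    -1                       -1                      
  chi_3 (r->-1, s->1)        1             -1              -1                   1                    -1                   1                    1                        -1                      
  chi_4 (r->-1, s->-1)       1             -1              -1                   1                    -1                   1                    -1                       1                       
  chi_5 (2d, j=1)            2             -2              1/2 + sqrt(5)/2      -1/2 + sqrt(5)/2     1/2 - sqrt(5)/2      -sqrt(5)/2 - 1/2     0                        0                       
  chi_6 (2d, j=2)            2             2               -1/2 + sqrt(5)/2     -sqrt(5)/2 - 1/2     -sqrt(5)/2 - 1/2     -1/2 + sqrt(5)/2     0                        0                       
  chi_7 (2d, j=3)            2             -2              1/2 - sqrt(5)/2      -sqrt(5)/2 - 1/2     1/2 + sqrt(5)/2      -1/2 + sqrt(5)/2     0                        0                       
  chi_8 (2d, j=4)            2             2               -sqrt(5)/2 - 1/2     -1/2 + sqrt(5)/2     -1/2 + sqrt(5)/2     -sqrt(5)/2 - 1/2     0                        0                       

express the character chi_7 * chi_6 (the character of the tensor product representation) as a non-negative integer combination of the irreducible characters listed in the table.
chi_7 tensor chi_6 = chi_3 + chi_4 + chi_5 (all other irreducibles have multiplicity 0).

Working: The character of a tensor product is the pointwise product (chi_7 * chi_6)(C) = chi_7(C) * chi_6(C):
  {e}: (2)*(2), {r^5}: (-2)*(2), {r^1, r^9}: (1/2 - sqrt(5)/2)*(-1/2 + sqrt(5)/2), {r^2, r^8}: (-sqrt(5)/2 - 1/2)*(-sqrt(5)/2 - 1/2), {r^3, r^7}: (1/2 + sqrt(5)/2)*(-sqrt(5)/2 - 1/2), {r^4, r^6}: (-1/2 + sqrt(5)/2)*(-1/2 + sqrt(5)/2), {s, sr^2, ...}: (0)*(0), {sr, sr^3, ...}: (0)*(0)
so (chi_7 * chi_6) takes values
  {e} -> 4, {r^5} -> -4, {r^1, r^9} -> -3/2 + sqrt(5)/2, {r^2, r^8} -> sqrt(5)/2 + 3/2, {r^3, r^7} -> -3/2 - sqrt(5)/2, {r^4, r^6} -> 3/2 - sqrt(5)/2, {s, sr^2, ...} -> 0, {sr, sr^3, ...} -> 0.
Now take the inner product of this character with each irreducible chi from the table, <chi_7*chi_6, chi> = (1/20) sum_C |C| (chi_7*chi_6)(C) conj(chi(C)):
  <chi_7*chi_6, chi_1> = (1/20)[1*(4)*conj(1) + 1*(-4)*conj(1) + 2*(-3/2 + sqrt(5)/2)*conj(1) + 2*(sqrt(5)/2 + 3/2)*conj(1) + 2*(-3/2 - sqrt(5)/2)*conj(1) + 2*(3/2 - sqrt(5)/2)*conj(1) + 5*(0)*conj(1) + 5*(0)*conj(1)]
      = (1/20)[(4) + (-4) + (-3 + sqrt(5)) + (sqrt(5) + 3) + (-3 - sqrt(5)) + (3 - sqrt(5)) + (0) + (0)] = 0/20 = 0
  <chi_7*chi_6, chi_2> = (1/20)[1*(4)*conj(1) + 1*(-4)*conj(1) + 2*(-3/2 + sqrt(5)/2)*conj(1) + 2*(sqrt(5)/2 + 3/2)*conj(1) + 2*(-3/2 - sqrt(5)/2)*conj(1) + 2*(3/2 - sqrt(5)/2)*conj(1) + 5*(0)*conj(-1) + 5*(0)*conj(-1)]
      = (1/20)[(4) + (-4) + (-3 + sqrt(5)) + (sqrt(5) + 3) + (-3 - sqrt(5)) + (3 - sqrt(5)) + (0) + (0)] = 0/20 = 0
  <chi_7*chi_6, chi_3> = (1/20)[1*(4)*conj(1) + 1*(-4)*conj(-1) + 2*(-3/2 + sqrt(5)/2)*conj(-1) + 2*(sqrt(5)/2 + 3/2)*conj(1) + 2*(-3/2 - sqrt(5)/2)*conj(-1) + 2*(3/2 - sqrt(5)/2)*conj(1) + 5*(0)*conj(1) + 5*(0)*conj(-1)]
      = (1/20)[(4) + (4) + (3 - sqrt(5)) + (sqrt(5) + 3) + (sqrt(5) + 3) + (3 - sqrt(5)) + (0) + (0)] = 20/20 = 1
  <chi_7*chi_6, chi_4> = (1/20)[1*(4)*conj(1) + 1*(-4)*conj(-1) + 2*(-3/2 + sqrt(5)/2)*conj(-1) + 2*(sqrt(5)/2 + 3/2)*conj(1) + 2*(-3/2 - sqrt(5)/2)*conj(-1) + 2*(3/2 - sqrt(5)/2)*conj(1) + 5*(0)*conj(-1) + 5*(0)*conj(1)]
      = (1/20)[(4) + (4) + (3 - sqrt(5)) + (sqrt(5) + 3) + (sqrt(5) + 3) + (3 - sqrt(5)) + (0) + (0)] = 20/20 = 1
  <chi_7*chi_6, chi_5> = (1/20)[1*(4)*conj(2) + 1*(-4)*conj(-2) + 2*(-3/2 + sqrt(5)/2)*conj(1/2 + sqrt(5)/2) + 2*(sqrt(5)/2 + 3/2)*conj(-1/2 + sqrt(5)/2) + 2*(-3/2 - sqrt(5)/2)*conj(1/2 - sqrt(5)/2) + 2*(3/2 - sqrt(5)/2)*conj(-sqrt(5)/2 - 1/2) + 5*(0)*conj(0) + 5*(0)*conj(0)]
      = (1/20)[(8) + (8) + (1 - sqrt(5)) + (1 + sqrt(5)) + (1 + sqrt(5)) + (1 - sqrt(5)) + (0) + (0)] = 20/20 = 1
  <chi_7*chi_6, chi_6> = (1/20)[1*(4)*conj(2) + 1*(-4)*conj(2) + 2*(-3/2 + sqrt(5)/2)*conj(-1/2 + sqrt(5)/2) + 2*(sqrt(5)/2 + 3/2)*conj(-sqrt(5)/2 - 1/2) + 2*(-3/2 - sqrt(5)/2)*conj(-sqrt(5)/2 - 1/2) + 2*(3/2 - sqrt(5)/2)*conj(-1/2 + sqrt(5)/2) + 5*(0)*conj(0) + 5*(0)*conj(0)]
      = (1/20)[(8) + (-8) + (4 - 2*sqrt(5)) + (-2*sqrt(5) - 4) + (4 + 2*sqrt(5)) + (-4 + 2*sqrt(5)) + (0) + (0)] = 0/20 = 0
  <chi_7*chi_6, chi_7> = (1/20)[1*(4)*conj(2) + 1*(-4)*conj(-2) + 2*(-3/2 + sqrt(5)/2)*conj(1/2 - sqrt(5)/2) + 2*(sqrt(5)/2 + 3/2)*conj(-sqrt(5)/2 - 1/2) + 2*(-3/2 - sqrt(5)/2)*conj(1/2 + sqrt(5)/2) + 2*(3/2 - sqrt(5)/2)*conj(-1/2 + sqrt(5)/2) + 5*(0)*conj(0) + 5*(0)*conj(0)]
      = (1/20)[(8) + (8) + (-4 + 2*sqrt(5)) + (-2*sqrt(5) - 4) + (-2*sqrt(5) - 4) + (-4 + 2*sqrt(5)) + (0) + (0)] = 0/20 = 0
  <chi_7*chi_6, chi_8> = (1/20)[1*(4)*conj(2) + 1*(-4)*conj(2) + 2*(-3/2 + sqrt(5)/2)*conj(-sqrt(5)/2 - 1/2) + 2*(sqrt(5)/2 + 3/2)*conj(-1/2 + sqrt(5)/2) + 2*(-3/2 - sqrt(5)/2)*conj(-1/2 + sqrt(5)/2) + 2*(3/2 - sqrt(5)/2)*conj(-sqrt(5)/2 - 1/2) + 5*(0)*conj(0) + 5*(0)*conj(0)]
      = (1/20)[(8) + (-8) + (-1 + sqrt(5)) + (1 + sqrt(5)) + (-sqrt(5) - 1) + (1 - sqrt(5)) + (0) + (0)] = 0/20 = 0
Hence the multiplicities are chi_3: 1, chi_4: 1, chi_5: 1. Dimension check: dim(chi_7)*dim(chi_6) = 2*2 = 4 and sum (mult * dim) = 1*1 + 1*1 + 1*2 = 4.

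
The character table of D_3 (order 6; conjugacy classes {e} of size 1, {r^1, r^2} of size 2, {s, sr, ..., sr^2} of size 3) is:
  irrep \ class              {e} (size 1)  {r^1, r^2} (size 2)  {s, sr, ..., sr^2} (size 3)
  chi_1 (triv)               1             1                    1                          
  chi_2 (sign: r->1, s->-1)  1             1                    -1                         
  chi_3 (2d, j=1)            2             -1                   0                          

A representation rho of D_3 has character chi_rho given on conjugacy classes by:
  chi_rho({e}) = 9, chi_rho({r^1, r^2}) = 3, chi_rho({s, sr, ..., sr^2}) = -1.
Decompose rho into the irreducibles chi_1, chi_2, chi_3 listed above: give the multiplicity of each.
Multiplicities: chi_1: 2, chi_2: 3, chi_3: 2.

Explanation: Use <chi_rho, chi> = (1/|G|) sum_C |C| * chi_rho(C) * conj(chi(C)) with |G| = 6 for each irreducible chi in the table:
  <chi_rho, chi_1> = (1/6)[1*(9)*conj(1) + 2*(3)*conj(1) + 3*(-1)*conj(1)]
      = (1/6)[(9) + (6) + (-3)] = 12/6 = 2
  <chi_rho, chi_2> = (1/6)[1*(9)*conj(1) + 2*(3)*conj(1) + 3*(-1)*conj(-1)]
      = (1/6)[(9) + (6) + (3)] = 18/6 = 3
  <chi_rho, chi_3> = (1/6)[1*(9)*conj(2) + 2*(3)*conj(-1) + 3*(-1)*conj(0)]
      = (1/6)[(18) + (-6) + (0)] = 12/6 = 2
Dimension check: dim(rho) = sum (mult * dim) = 2*1 + 3*1 + 2*2 = 9 = chi_rho(e) = 9.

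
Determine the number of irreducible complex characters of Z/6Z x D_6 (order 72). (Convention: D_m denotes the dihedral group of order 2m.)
36

Details: The number of irreducible complex representations of a finite group equals its number of conjugacy classes. For a direct product, #classes(G x H) = #classes(G) * #classes(H). Z/6Z has 6 classes (abelian), D_6 has 6 classes, so 6 * 6 = 36, so Z/6Z x D_6 (order 72) has exactly 36 irreducible complex representations.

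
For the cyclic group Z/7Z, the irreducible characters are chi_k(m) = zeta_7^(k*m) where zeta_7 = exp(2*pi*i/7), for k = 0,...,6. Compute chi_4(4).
chi_4(4) = zeta_7^16 = exp(4*I*pi/7)

Reasoning: chi_4(4) = zeta_7^(4*4) = zeta_7^16. Since zeta_7^7 = 1, this equals zeta_7^2 = exp(2*pi*i*2/7) = exp(4*I*pi/7).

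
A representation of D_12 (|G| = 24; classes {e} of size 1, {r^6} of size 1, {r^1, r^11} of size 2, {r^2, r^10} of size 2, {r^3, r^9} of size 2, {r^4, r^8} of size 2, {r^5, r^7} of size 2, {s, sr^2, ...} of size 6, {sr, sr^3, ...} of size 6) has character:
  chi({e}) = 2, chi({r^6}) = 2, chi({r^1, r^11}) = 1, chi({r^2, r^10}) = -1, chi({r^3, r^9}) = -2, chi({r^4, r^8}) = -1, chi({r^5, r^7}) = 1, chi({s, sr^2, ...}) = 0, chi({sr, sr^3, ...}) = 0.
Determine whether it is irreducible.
Irreducible: <chi, chi> = 1.

<chi, chi> = (1/|G|) sum_C |C| * |chi(C)|^2 = (1/24)[1*|2|^2 + 1*|2|^2 + 2*|1|^2 + 2*|-1|^2 + 2*|-2|^2 + 2*|-1|^2 + 2*|1|^2 + 6*|0|^2 + 6*|0|^2]
  = (1/24)[(4) + (4) + (2) + (2) + (8) + (2) + (2) + (0) + (0)] = 24/24 = 1.
A character is irreducible iff <chi, chi> = 1, so this representation is irreducible.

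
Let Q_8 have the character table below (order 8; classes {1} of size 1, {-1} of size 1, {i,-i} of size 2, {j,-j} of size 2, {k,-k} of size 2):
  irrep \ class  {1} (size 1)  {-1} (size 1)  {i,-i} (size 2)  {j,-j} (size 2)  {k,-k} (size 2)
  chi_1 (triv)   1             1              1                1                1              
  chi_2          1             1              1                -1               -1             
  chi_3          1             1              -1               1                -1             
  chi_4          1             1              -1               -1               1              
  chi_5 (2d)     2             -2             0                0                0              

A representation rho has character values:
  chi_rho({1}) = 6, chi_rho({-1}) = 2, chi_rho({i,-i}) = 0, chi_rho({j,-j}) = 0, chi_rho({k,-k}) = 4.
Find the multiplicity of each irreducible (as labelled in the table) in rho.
Multiplicities: chi_1: 2, chi_2: 0, chi_3: 0, chi_4: 2, chi_5: 1.

Reasoning: Use <chi_rho, chi> = (1/|G|) sum_C |C| * chi_rho(C) * conj(chi(C)) with |G| = 8 for each irreducible chi in the table:
  <chi_rho, chi_1> = (1/8)[1*(6)*conj(1) + 1*(2)*conj(1) + 2*(0)*conj(1) + 2*(0)*conj(1) + 2*(4)*conj(1)]
      = (1/8)[(6) + (2) + (0) + (0) + (8)] = 16/8 = 2
  <chi_rho, chi_2> = (1/8)[1*(6)*conj(1) + 1*(2)*conj(1) + 2*(0)*conj(1) + 2*(0)*conj(-1) + 2*(4)*conj(-1)]
      = (1/8)[(6) + (2) + (0) + (0) + (-8)] = 0/8 = 0
  <chi_rho, chi_3> = (1/8)[1*(6)*conj(1) + 1*(2)*conj(1) + 2*(0)*conj(-1) + 2*(0)*conj(1) + 2*(4)*conj(-1)]
      = (1/8)[(6) + (2) + (0) + (0) + (-8)] = 0/8 = 0
  <chi_rho, chi_4> = (1/8)[1*(6)*conj(1) + 1*(2)*conj(1) + 2*(0)*conj(-1) + 2*(0)*conj(-1) + 2*(4)*conj(1)]
      = (1/8)[(6) + (2) + (0) + (0) + (8)] = 16/8 = 2
  <chi_rho, chi_5> = (1/8)[1*(6)*conj(2) + 1*(2)*conj(-2) + 2*(0)*conj(0) + 2*(0)*conj(0) + 2*(4)*conj(0)]
      = (1/8)[(12) + (-4) + (0) + (0) + (0)] = 8/8 = 1
Dimension check: dim(rho) = sum (mult * dim) = 2*1 + 0*1 + 0*1 + 2*1 + 1*2 = 6 = chi_rho(e) = 6.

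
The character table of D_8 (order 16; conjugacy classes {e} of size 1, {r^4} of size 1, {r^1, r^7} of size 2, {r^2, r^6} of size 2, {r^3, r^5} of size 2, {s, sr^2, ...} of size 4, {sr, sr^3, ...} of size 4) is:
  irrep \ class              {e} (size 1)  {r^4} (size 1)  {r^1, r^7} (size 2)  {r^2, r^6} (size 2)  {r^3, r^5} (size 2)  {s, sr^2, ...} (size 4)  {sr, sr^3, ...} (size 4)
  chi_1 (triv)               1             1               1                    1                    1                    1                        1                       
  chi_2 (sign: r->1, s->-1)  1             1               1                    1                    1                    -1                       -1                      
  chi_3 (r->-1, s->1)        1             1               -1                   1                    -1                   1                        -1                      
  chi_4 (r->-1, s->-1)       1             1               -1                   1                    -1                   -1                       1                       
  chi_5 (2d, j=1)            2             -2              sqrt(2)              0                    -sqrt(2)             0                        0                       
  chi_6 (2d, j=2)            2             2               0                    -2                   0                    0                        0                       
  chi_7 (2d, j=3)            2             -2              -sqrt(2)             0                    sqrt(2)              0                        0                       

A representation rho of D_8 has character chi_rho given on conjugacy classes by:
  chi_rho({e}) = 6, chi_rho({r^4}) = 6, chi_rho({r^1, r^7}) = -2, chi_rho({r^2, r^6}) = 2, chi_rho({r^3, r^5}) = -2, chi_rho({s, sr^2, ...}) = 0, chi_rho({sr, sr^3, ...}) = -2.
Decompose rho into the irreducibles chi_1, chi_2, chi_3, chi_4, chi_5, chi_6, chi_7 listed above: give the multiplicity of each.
Multiplicities: chi_1: 0, chi_2: 1, chi_3: 2, chi_4: 1, chi_5: 0, chi_6: 1, chi_7: 0.

Details: Use <chi_rho, chi> = (1/|G|) sum_C |C| * chi_rho(C) * conj(chi(C)) with |G| = 16 for each irreducible chi in the table:
  <chi_rho, chi_1> = (1/16)[1*(6)*conj(1) + 1*(6)*conj(1) + 2*(-2)*conj(1) + 2*(2)*conj(1) + 2*(-2)*conj(1) + 4*(0)*conj(1) + 4*(-2)*conj(1)]
      = (1/16)[(6) + (6) + (-4) + (4) + (-4) + (0) + (-8)] = 0/16 = 0
  <chi_rho, chi_2> = (1/16)[1*(6)*conj(1) + 1*(6)*conj(1) + 2*(-2)*conj(1) + 2*(2)*conj(1) + 2*(-2)*conj(1) + 4*(0)*conj(-1) + 4*(-2)*conj(-1)]
      = (1/16)[(6) + (6) + (-4) + (4) + (-4) + (0) + (8)] = 16/16 = 1
  <chi_rho, chi_3> = (1/16)[1*(6)*conj(1) + 1*(6)*conj(1) + 2*(-2)*conj(-1) + 2*(2)*conj(1) + 2*(-2)*conj(-1) + 4*(0)*conj(1) + 4*(-2)*conj(-1)]
      = (1/16)[(6) + (6) + (4) + (4) + (4) + (0) + (8)] = 32/16 = 2
  <chi_rho, chi_4> = (1/16)[1*(6)*conj(1) + 1*(6)*conj(1) + 2*(-2)*conj(-1) + 2*(2)*conj(1) + 2*(-2)*conj(-1) + 4*(0)*conj(-1) + 4*(-2)*conj(1)]
      = (1/16)[(6) + (6) + (4) + (4) + (4) + (0) + (-8)] = 16/16 = 1
  <chi_rho, chi_5> = (1/16)[1*(6)*conj(2) + 1*(6)*conj(-2) + 2*(-2)*conj(sqrt(2)) + 2*(2)*conj(0) + 2*(-2)*conj(-sqrt(2)) + 4*(0)*conj(0) + 4*(-2)*conj(0)]
      = (1/16)[(12) + (-12) + (-4*sqrt(2)) + (0) + (4*sqrt(2)) + (0) + (0)] = 0/16 = 0
  <chi_rho, chi_6> = (1/16)[1*(6)*conj(2) + 1*(6)*conj(2) + 2*(-2)*conj(0) + 2*(2)*conj(-2) + 2*(-2)*conj(0) + 4*(0)*conj(0) + 4*(-2)*conj(0)]
      = (1/16)[(12) + (12) + (0) + (-8) + (0) + (0) + (0)] = 16/16 = 1
  <chi_rho, chi_7> = (1/16)[1*(6)*conj(2) + 1*(6)*conj(-2) + 2*(-2)*conj(-sqrt(2)) + 2*(2)*conj(0) + 2*(-2)*conj(sqrt(2)) + 4*(0)*conj(0) + 4*(-2)*conj(0)]
      = (1/16)[(12) + (-12) + (4*sqrt(2)) + (0) + (-4*sqrt(2)) + (0) + (0)] = 0/16 = 0
Dimension check: dim(rho) = sum (mult * dim) = 0*1 + 1*1 + 2*1 + 1*1 + 0*2 + 1*2 + 0*2 = 6 = chi_rho(e) = 6.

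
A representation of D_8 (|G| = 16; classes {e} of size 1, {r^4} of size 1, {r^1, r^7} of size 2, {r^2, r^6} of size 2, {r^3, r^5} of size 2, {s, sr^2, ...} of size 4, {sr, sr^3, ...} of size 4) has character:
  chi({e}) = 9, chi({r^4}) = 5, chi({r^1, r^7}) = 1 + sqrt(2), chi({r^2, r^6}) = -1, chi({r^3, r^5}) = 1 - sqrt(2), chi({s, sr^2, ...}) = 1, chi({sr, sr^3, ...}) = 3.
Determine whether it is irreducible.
Not irreducible (reducible): <chi, chi> = 10 > 1.

Why: <chi, chi> = (1/|G|) sum_C |C| * |chi(C)|^2 = (1/16)[1*|9|^2 + 1*|5|^2 + 2*|1 + sqrt(2)|^2 + 2*|-1|^2 + 2*|1 - sqrt(2)|^2 + 4*|1|^2 + 4*|3|^2]
  = (1/16)[(81) + (25) + (4*sqrt(2) + 6) + (2) + (6 - 4*sqrt(2)) + (4) + (36)] = 160/16 = 10.
A character is irreducible iff <chi, chi> = 1, so this representation is reducible.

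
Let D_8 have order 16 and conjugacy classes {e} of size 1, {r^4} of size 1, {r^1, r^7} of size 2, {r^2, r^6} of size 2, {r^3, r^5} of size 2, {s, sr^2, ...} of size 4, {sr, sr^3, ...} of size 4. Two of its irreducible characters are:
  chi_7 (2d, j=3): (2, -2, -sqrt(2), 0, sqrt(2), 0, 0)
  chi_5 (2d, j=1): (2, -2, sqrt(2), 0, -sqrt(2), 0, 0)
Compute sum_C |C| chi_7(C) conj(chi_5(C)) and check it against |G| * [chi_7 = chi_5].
Sum = 0; so <chi_7, chi_5> = 0 (distinct irreducibles are orthogonal).

Working: Compute term by term over conjugacy classes (|C| * chi_7(C) * conj(chi_5(C))):
  1*(2)*conj(2) + 1*(-2)*conj(-2) + 2*(-sqrt(2))*conj(sqrt(2)) + 2*(0)*conj(0) + 2*(sqrt(2))*conj(-sqrt(2)) + 4*(0)*conj(0) + 4*(0)*conj(0)
  = (4) + (4) + (-4) + (0) + (-4) + (0) + (0)
  = 0.
Dividing by |G| = 16 gives 0/16 = 0, matching the row-orthogonality relation <chi_7, chi_5> = [chi_7 = chi_5].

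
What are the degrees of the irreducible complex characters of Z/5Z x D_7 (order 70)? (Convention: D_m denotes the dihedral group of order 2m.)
Dimensions: 1, 1, 1, 1, 1, 1, 1, 1, 1, 1, 2, 2, 2, 2, 2, 2, 2, 2, 2, 2, 2, 2, 2, 2, 2

Derivation: There are 25 irreducibles (= number of conjugacy classes). Their dimensions d_i satisfy sum d_i^2 = |G| = 70: 1 + 1 + 1 + 1 + 1 + 1 + 1 + 1 + 1 + 1 + 4 + 4 + 4 + 4 + 4 + 4 + 4 + 4 + 4 + 4 + 4 + 4 + 4 + 4 + 4 = 70. (For the product with Z/5Z: each of the 5 1-dim characters of Z/5Z tensors with each irrep of D_7, giving 5 copies of each D_7-dimension.)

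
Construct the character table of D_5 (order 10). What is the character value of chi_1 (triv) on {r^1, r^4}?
Conjugacy classes: {e} of size 1, {r^1, r^4} of size 2, {r^2, r^3} of size 2, {s, sr, ..., sr^4} of size 5.
Character table:
  irrep \ class              {e} (size 1)  {r^1, r^4} (size 2)  {r^2, r^3} (size 2)  {s, sr, ..., sr^4} (size 5)
  chi_1 (triv)               1             1                    1                    1                          
  chi_2 (sign: r->1, s->-1)  1             1                    1                    -1                         
  chi_3 (2d, j=1)            2             -1/2 + sqrt(5)/2     -sqrt(5)/2 - 1/2     0                          
  chi_4 (2d, j=2)            2             -sqrt(5)/2 - 1/2     -1/2 + sqrt(5)/2     0                          

Spot check: chi_1 (triv) on {r^1, r^4} = 1.

Reasoning: D_5 has order 2*5 = 10 with 4 conjugacy classes, hence 4 irreducibles. Sum of squared dims 1 + 1 + 4 + 4 = 10 = |G|. Linear characters come from the abelianisation; the 2-dimensional irreps have character r^k -> 2*cos(2*pi*j*k/5), reflections -> 0.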